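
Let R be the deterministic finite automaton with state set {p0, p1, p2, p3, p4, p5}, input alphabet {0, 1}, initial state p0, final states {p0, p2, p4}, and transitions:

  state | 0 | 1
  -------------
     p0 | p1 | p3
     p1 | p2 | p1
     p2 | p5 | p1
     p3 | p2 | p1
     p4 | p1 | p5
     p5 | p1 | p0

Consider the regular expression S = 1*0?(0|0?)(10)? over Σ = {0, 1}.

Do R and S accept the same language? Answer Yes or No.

The string 0001 is accepted by R but rejected by S.
So L(R) ≠ L(S).

No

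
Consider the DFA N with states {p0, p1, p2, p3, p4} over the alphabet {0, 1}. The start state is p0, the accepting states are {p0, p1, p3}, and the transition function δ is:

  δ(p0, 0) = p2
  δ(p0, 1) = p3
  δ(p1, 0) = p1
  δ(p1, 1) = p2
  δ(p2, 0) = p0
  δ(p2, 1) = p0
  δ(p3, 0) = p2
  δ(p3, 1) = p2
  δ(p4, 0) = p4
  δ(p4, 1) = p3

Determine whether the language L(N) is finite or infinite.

State p0 is reachable from the start and can reach an accepting state, and it lies on the cycle p0 → p2 → p0.
Traversing that cycle any number of times yields accepted strings of unbounded length, so the language is infinite.

infinite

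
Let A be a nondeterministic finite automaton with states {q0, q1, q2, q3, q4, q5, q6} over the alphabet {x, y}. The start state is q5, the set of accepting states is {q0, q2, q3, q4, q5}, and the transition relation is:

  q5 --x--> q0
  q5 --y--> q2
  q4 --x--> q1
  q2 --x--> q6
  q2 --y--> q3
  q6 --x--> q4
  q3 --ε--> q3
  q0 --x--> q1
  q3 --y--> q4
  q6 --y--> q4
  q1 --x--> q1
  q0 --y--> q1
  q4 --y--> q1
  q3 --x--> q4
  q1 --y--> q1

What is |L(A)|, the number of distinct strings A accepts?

8

The useful subgraph on states {q0, q2, q3, q4, q5, q6} is acyclic, so L(A) is finite; the longest accepting path visits 4 useful states, giving maximum string length 3.
Counting accepting paths from q5 by length: 1 of length 0, 2 of length 1, 1 of length 2, 4 of length 3. Total 8.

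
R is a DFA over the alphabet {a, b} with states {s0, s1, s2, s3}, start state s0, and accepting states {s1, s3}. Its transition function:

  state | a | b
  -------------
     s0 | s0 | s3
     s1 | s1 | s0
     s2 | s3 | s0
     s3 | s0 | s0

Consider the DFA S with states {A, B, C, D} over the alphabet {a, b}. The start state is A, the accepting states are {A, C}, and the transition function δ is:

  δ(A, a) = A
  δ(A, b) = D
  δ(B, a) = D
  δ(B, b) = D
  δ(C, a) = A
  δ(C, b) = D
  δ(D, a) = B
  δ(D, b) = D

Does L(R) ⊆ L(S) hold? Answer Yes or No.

The string b is in L(R) but not in L(S).
So L(R) ⊄ L(S).

No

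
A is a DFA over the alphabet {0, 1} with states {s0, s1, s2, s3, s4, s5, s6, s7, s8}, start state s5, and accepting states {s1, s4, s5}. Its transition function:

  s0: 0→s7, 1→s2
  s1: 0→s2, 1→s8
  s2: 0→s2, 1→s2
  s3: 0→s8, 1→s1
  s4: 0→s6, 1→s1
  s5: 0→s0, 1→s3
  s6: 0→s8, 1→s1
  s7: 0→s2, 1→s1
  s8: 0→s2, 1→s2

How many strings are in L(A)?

3

The useful subgraph on states {s0, s1, s3, s5, s7} is acyclic, so L(A) is finite; the longest accepting path visits 4 useful states, giving maximum string length 3.
Counting accepting paths from s5 by length: 1 of length 0, 1 of length 2, 1 of length 3. Total 3.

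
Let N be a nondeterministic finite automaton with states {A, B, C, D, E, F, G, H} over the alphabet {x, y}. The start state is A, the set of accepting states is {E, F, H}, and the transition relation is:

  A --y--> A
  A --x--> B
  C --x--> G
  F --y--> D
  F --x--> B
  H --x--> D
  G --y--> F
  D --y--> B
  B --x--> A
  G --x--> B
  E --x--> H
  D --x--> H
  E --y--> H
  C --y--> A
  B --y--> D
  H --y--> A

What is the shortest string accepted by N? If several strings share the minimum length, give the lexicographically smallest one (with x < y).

A breadth-first search from A reaches an accepting state first via the path A → B → D → H on input xyx.
No string of length < 3 is accepted (BFS exhausts all shorter strings without reaching an accepting state), and xyx is the lexicographically least accepting string of length 3.

xyx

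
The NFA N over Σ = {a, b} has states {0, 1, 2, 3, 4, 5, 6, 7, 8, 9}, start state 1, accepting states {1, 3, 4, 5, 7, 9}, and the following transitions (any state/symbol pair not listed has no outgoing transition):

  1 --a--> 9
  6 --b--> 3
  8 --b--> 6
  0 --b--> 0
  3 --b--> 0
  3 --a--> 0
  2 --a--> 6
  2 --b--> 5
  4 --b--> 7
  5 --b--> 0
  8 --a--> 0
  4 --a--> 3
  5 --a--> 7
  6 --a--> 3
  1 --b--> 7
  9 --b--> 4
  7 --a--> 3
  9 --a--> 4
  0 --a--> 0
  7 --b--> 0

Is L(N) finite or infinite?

finite

The useful states (reachable from 1 and able to reach an accepting state) are {1, 3, 4, 7, 9}.
Restricted to these states the transition graph has no cycle, so every accepting path has bounded length and L is finite.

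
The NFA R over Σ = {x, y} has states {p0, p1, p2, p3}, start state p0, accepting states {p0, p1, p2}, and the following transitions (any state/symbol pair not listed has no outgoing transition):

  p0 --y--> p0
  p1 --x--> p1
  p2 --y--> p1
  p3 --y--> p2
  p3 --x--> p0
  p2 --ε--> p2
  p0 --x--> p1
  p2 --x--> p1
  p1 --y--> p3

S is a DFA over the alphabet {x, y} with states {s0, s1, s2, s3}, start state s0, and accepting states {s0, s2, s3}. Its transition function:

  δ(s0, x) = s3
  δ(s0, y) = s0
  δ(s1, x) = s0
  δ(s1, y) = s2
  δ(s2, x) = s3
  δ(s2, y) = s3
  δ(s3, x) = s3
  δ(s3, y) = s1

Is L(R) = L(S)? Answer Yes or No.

Exploring the product automaton R × S from the start pair (p0, s0), following both machines on each input symbol, reaches 4 state pairs: (p0, s0), (p1, s3), (p3, s1), (p2, s2).
R accepts in {p0, p1, p2} and S accepts in {s0, s2, s3}. In every reachable pair the two components are either both accepting — (p0, s0), (p1, s3), (p2, s2) — or both non-accepting, so no string is accepted by exactly one of the machines: L(R) \ L(S) and L(S) \ L(R) are both empty.
Hence every string is accepted by R iff it is accepted by S, and the two languages coincide.

Yes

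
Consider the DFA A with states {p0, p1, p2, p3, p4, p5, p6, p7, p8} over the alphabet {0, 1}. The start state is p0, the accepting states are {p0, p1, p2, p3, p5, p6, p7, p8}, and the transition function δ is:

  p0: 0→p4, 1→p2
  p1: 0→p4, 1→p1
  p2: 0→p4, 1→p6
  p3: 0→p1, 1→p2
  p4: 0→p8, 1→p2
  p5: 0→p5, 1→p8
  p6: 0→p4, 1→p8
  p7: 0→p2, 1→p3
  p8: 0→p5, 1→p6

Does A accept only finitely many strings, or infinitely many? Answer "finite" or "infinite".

infinite

State p8 is reachable from the start and can reach an accepting state, and it lies on the cycle p8 → p5 → p8.
Traversing that cycle any number of times yields accepted strings of unbounded length, so the language is infinite.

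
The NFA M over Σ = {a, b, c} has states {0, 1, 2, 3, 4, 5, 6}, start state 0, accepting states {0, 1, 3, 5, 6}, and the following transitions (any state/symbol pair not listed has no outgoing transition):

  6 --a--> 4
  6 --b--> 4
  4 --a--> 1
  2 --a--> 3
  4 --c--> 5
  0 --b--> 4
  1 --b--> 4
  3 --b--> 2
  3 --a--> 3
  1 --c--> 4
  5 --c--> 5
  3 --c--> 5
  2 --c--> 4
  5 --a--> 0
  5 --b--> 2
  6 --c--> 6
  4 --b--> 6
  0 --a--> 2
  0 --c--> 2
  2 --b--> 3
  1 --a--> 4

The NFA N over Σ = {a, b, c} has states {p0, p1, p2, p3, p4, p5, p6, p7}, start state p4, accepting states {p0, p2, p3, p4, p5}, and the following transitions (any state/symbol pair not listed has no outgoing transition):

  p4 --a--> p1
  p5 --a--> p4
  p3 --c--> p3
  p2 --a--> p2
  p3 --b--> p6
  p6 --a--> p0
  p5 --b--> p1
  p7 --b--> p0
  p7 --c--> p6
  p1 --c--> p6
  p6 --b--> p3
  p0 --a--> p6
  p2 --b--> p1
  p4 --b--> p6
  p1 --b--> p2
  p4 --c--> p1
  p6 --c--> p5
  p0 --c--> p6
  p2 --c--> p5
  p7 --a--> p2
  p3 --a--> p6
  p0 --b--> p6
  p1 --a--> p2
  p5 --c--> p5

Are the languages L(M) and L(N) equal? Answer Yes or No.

Exploring the product automaton M × N from the start pair (0, p4), following both machines on each input symbol, reaches 7 state pairs: (0, p4), (2, p1), (4, p6), (3, p2), (1, p0), (6, p3), (5, p5).
M accepts in {0, 1, 3, 5, 6} and N accepts in {p0, p2, p3, p4, p5}. In every reachable pair the two components are either both accepting — (0, p4), (3, p2), (1, p0), (6, p3), (5, p5) — or both non-accepting, so no string is accepted by exactly one of the machines: L(M) \ L(N) and L(N) \ L(M) are both empty.
Hence every string is accepted by M iff it is accepted by N, and the two languages coincide.

Yes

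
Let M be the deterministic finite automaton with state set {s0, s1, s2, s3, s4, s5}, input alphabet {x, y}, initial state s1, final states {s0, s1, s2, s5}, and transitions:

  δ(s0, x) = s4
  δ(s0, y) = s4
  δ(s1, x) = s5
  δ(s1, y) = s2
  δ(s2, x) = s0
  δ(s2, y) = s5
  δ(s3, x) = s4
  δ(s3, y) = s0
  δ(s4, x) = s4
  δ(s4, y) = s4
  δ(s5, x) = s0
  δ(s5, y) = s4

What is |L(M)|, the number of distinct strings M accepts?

7

The useful subgraph on states {s0, s1, s2, s5} is acyclic, so L(M) is finite; the longest accepting path visits 4 useful states, giving maximum string length 3.
Counting accepting paths from s1 by length: 1 of length 0, 2 of length 1, 3 of length 2, 1 of length 3. Total 7.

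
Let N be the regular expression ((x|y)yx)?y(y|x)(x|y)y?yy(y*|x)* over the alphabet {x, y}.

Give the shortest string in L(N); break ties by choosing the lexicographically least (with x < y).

yxxyy

By inspection of the expression, no string of length less than 5 matches, and yxxyy is the lexicographically first match of length 5.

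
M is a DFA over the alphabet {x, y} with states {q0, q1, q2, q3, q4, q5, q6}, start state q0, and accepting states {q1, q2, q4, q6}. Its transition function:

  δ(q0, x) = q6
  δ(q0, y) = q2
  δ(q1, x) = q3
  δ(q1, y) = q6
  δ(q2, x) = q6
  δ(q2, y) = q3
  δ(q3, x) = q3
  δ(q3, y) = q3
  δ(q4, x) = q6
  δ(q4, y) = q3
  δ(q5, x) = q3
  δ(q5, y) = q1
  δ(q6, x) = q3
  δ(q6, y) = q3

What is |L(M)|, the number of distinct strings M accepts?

3

The useful subgraph on states {q0, q2, q6} is acyclic, so L(M) is finite; the longest accepting path visits 3 useful states, giving maximum string length 2.
Counting accepting paths from q0 by length: 2 of length 1, 1 of length 2. Total 3.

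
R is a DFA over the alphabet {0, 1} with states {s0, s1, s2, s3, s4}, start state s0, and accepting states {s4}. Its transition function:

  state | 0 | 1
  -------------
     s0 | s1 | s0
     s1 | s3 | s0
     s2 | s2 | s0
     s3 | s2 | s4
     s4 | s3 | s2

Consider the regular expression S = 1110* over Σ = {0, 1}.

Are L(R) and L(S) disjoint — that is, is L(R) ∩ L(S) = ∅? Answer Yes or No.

Converting the expression S to a DFA (subset construction, then merging equivalent states) gives the minimal DFA with states {r0, r1, r2, r3, r4}, start state r0, accepting states {r4} and transitions r0: 0→r1, 1→r2; r1: 0→r1, 1→r1; r2: 0→r1, 1→r3; r3: 0→r1, 1→r4; r4: 0→r4, 1→r1.
Exploring the product automaton R × S from the start pair (s0, r0), following both machines on each input symbol, reaches 12 state pairs: (s0, r0), (s1, r1), (s0, r2), (s3, r1), (s0, r1), (s0, r3), (s2, r1), (s4, r1), (s0, r4), (s1, r4), (s3, r4), (s2, r4).
R accepts in {s4} and S accepts in {r4}; no reachable pair has both components accepting, so no string drives both machines to acceptance simultaneously and L(R) ∩ L(S) = ∅.
So no string is accepted by both, and the intersection is empty.

Yes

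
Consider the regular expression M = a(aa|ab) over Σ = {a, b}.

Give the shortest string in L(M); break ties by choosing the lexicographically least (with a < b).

By inspection of the expression, no string of length less than 3 matches, and aaa is the lexicographically first match of length 3.

aaa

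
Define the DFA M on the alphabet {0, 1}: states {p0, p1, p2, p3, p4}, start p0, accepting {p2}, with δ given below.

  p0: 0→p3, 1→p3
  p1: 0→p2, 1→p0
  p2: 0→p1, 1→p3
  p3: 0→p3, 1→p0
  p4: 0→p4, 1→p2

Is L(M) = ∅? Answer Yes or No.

The states reachable from the start state are {p0, p3}.
None of the accepting states {p2} is reachable, so no string is accepted and L(M) = ∅.

Yes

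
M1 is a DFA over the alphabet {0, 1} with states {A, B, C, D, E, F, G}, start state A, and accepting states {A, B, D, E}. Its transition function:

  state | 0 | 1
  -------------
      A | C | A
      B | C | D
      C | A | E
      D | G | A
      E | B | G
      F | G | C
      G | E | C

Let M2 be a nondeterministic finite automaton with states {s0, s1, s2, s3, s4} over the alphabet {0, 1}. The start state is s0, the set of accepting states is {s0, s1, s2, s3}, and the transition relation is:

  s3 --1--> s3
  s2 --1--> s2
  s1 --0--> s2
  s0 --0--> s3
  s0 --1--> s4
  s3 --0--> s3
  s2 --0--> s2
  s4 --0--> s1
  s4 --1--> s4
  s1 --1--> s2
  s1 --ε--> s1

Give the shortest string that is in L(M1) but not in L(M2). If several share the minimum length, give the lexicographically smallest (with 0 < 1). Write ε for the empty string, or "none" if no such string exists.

The string 1 is accepted by M1 but not by M2.
No shorter string lies in the difference, and 1 is the lexicographically first length-1 string in L(M1) \ L(M2).

1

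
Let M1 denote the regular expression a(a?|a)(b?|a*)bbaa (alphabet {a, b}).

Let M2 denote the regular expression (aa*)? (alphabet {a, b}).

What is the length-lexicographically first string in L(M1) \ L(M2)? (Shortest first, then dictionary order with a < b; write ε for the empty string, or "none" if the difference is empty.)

The string abbaa is accepted by M1 but not by M2.
No shorter string lies in the difference, and abbaa is the lexicographically first length-5 string in L(M1) \ L(M2).

abbaa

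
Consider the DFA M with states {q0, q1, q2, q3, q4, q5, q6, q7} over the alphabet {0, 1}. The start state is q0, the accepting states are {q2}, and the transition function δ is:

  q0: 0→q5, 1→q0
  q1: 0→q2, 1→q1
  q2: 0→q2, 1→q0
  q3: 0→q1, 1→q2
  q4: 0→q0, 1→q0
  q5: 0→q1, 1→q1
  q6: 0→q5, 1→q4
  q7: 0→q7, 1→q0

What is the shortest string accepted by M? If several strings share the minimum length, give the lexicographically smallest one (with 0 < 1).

A breadth-first search from q0 reaches an accepting state first via the path q0 → q5 → q1 → q2 on input 000.
No string of length < 3 is accepted (BFS exhausts all shorter strings without reaching an accepting state), and 000 is the lexicographically least accepting string of length 3.

000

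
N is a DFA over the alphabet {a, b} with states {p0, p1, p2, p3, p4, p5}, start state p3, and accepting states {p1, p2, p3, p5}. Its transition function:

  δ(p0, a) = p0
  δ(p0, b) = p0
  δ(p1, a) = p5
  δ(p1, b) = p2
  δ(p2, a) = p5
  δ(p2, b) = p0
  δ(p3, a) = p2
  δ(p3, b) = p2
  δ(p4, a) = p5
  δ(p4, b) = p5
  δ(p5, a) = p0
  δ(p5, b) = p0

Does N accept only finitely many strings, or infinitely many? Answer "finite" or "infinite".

The useful states (reachable from p3 and able to reach an accepting state) are {p2, p3, p5}.
Restricted to these states the transition graph has no cycle, so every accepting path has bounded length and L is finite.

finite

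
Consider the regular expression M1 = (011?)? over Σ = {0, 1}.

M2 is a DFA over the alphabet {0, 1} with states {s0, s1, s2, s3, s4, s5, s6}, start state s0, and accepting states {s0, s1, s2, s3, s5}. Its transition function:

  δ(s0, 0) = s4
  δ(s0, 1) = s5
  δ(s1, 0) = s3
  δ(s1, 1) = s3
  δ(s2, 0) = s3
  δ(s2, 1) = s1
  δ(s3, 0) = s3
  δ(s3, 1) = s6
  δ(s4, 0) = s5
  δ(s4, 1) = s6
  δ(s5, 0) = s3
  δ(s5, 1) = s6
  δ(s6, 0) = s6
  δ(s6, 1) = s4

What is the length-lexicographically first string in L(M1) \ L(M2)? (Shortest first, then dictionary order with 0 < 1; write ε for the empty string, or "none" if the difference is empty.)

01

The string 01 is accepted by M1 but not by M2.
No shorter string lies in the difference, and 01 is the lexicographically first length-2 string in L(M1) \ L(M2).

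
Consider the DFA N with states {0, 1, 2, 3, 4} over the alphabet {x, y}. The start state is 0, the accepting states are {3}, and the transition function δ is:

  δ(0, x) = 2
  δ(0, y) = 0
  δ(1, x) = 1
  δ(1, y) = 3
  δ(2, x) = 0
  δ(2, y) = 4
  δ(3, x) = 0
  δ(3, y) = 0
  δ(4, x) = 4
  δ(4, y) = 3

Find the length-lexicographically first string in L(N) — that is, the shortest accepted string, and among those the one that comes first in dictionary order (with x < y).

A breadth-first search from 0 reaches an accepting state first via the path 0 → 2 → 4 → 3 on input xyy.
No string of length < 3 is accepted (BFS exhausts all shorter strings without reaching an accepting state), and xyy is the lexicographically least accepting string of length 3.

xyy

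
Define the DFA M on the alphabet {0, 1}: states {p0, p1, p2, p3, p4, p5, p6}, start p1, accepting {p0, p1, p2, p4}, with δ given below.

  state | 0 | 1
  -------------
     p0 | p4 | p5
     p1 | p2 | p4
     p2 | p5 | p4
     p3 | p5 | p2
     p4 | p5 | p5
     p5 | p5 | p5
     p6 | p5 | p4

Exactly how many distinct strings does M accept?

4

The useful subgraph on states {p1, p2, p4} is acyclic, so L(M) is finite; the longest accepting path visits 3 useful states, giving maximum string length 2.
Counting accepting paths from p1 by length: 1 of length 0, 2 of length 1, 1 of length 2. Total 4.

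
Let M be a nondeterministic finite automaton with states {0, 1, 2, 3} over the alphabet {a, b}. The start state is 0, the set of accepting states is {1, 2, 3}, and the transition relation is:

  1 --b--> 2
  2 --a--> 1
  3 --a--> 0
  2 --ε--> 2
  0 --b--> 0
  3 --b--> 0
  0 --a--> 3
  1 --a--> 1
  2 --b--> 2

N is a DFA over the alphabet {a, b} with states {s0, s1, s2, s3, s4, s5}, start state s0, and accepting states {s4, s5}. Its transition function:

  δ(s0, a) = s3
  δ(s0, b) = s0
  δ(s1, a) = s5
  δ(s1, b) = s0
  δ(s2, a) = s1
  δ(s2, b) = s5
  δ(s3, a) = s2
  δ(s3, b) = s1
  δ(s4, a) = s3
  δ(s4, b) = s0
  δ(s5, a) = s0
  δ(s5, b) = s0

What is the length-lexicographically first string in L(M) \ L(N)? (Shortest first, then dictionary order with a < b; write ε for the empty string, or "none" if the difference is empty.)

a

The string a is accepted by M but not by N.
No shorter string lies in the difference, and a is the lexicographically first length-1 string in L(M) \ L(N).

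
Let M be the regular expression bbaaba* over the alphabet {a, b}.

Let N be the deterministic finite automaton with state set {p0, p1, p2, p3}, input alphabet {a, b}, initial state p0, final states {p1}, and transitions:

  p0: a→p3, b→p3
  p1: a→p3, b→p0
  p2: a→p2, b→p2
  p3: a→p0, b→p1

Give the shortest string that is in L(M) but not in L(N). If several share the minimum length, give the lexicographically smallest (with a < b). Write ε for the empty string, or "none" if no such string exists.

The string bbaab is accepted by M but not by N.
No shorter string lies in the difference, and bbaab is the lexicographically first length-5 string in L(M) \ L(N).

bbaab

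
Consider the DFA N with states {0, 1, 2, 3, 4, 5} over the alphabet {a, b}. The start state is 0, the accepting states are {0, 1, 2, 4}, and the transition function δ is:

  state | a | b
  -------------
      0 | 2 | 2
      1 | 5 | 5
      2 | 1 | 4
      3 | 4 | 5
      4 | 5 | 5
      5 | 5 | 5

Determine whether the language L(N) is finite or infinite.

The useful states (reachable from 0 and able to reach an accepting state) are {0, 1, 2, 4}.
Restricted to these states the transition graph has no cycle, so every accepting path has bounded length and L is finite.

finite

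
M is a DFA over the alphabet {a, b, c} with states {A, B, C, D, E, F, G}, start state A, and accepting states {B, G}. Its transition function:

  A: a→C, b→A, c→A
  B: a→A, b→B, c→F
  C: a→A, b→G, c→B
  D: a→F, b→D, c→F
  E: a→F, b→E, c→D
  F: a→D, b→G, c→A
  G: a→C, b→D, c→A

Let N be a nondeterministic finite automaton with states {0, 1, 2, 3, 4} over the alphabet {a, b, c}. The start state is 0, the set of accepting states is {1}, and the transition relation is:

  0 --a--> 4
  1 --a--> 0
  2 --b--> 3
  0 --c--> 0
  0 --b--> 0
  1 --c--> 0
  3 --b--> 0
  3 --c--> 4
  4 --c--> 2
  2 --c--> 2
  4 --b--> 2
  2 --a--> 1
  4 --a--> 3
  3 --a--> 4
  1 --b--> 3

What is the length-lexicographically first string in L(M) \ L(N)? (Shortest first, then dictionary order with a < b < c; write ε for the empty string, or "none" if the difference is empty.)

ab

The string ab is accepted by M but not by N.
No shorter string lies in the difference, and ab is the lexicographically first length-2 string in L(M) \ L(N).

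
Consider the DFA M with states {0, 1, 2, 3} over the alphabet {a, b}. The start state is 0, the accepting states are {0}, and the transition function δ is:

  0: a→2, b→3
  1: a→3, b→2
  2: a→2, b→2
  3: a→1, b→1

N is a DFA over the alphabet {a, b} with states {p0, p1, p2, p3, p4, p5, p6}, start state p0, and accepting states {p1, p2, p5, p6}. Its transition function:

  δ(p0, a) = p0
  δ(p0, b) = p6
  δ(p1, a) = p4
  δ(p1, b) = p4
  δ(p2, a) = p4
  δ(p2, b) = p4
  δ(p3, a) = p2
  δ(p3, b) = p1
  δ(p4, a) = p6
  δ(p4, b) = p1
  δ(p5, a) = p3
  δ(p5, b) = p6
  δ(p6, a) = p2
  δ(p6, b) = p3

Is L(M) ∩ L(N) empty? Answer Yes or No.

Exploring the product automaton M × N from the start pair (0, p0), following both machines on each input symbol, reaches 15 state pairs: (0, p0), (2, p0), (3, p6), (2, p6), (1, p2), (1, p3), (2, p2), (2, p3), (3, p4), (2, p4), (3, p2), (2, p1), (1, p6), (1, p1), (1, p4).
M accepts in {0} and N accepts in {p1, p2, p5, p6}; no reachable pair has both components accepting, so no string drives both machines to acceptance simultaneously and L(M) ∩ L(N) = ∅.
So no string is accepted by both, and the intersection is empty.

Yes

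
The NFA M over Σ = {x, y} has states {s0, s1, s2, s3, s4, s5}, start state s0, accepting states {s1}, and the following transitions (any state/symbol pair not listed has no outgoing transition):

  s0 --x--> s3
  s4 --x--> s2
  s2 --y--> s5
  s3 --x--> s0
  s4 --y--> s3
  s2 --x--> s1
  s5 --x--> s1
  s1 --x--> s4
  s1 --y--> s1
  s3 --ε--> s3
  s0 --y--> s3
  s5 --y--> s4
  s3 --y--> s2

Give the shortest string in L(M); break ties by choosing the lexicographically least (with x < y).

A breadth-first search from s0 reaches an accepting state first via the path s0 → s3 → s2 → s1 on input xyx.
No string of length < 3 is accepted (BFS exhausts all shorter strings without reaching an accepting state), and xyx is the lexicographically least accepting string of length 3.

xyx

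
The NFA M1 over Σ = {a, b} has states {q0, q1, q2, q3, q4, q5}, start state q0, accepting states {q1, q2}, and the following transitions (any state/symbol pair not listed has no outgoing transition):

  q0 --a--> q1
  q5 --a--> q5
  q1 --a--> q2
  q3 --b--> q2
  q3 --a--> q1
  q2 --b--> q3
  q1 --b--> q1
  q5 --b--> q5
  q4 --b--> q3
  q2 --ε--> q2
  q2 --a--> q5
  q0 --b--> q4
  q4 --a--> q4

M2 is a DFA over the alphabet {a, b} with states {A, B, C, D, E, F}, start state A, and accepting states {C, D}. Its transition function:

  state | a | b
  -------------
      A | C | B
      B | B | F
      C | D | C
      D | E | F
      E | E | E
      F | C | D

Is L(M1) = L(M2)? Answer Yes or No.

Exploring the product automaton M1 × M2 from the start pair (q0, A), following both machines on each input symbol, reaches 6 state pairs: (q0, A), (q1, C), (q4, B), (q2, D), (q3, F), (q5, E).
M1 accepts in {q1, q2} and M2 accepts in {C, D}. In every reachable pair the two components are either both accepting — (q1, C), (q2, D) — or both non-accepting, so no string is accepted by exactly one of the machines: L(M1) \ L(M2) and L(M2) \ L(M1) are both empty.
Hence every string is accepted by M1 iff it is accepted by M2, and the two languages coincide.

Yes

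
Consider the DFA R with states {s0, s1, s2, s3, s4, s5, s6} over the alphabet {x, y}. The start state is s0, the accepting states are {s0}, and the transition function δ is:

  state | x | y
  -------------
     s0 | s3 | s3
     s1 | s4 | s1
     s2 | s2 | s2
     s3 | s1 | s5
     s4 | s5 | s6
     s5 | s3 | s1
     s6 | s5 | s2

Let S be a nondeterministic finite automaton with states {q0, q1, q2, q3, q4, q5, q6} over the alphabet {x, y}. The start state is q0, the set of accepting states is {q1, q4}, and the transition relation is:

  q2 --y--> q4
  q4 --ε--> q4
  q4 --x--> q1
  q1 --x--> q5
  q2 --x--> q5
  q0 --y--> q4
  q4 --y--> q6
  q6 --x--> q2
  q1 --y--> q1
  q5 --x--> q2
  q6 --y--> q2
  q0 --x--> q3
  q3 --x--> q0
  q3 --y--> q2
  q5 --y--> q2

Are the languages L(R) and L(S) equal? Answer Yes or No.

No

The empty string ε is accepted by R but rejected by S.
So L(R) ≠ L(S).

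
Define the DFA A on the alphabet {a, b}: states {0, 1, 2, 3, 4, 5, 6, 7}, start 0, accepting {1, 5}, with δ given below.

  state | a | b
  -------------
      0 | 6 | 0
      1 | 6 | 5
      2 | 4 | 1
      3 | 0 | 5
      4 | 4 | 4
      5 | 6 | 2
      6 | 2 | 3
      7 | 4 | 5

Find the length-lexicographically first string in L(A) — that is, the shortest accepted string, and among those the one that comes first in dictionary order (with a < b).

A breadth-first search from 0 reaches an accepting state first via the path 0 → 6 → 2 → 1 on input aab.
No string of length < 3 is accepted (BFS exhausts all shorter strings without reaching an accepting state), and aab is the lexicographically least accepting string of length 3.

aab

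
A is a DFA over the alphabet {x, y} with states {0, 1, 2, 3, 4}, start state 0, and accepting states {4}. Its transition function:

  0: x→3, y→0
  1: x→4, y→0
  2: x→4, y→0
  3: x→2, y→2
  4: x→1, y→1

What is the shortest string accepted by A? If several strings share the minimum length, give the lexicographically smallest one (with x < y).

A breadth-first search from 0 reaches an accepting state first via the path 0 → 3 → 2 → 4 on input xxx.
No string of length < 3 is accepted (BFS exhausts all shorter strings without reaching an accepting state), and xxx is the lexicographically least accepting string of length 3.

xxx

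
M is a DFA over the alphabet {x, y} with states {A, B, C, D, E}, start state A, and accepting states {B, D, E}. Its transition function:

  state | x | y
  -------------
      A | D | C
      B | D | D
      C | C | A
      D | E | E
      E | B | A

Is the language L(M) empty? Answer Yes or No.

The string x is accepted: the run A → D ends in the accepting state D.
Since at least one string is accepted, L(M) is not empty.

No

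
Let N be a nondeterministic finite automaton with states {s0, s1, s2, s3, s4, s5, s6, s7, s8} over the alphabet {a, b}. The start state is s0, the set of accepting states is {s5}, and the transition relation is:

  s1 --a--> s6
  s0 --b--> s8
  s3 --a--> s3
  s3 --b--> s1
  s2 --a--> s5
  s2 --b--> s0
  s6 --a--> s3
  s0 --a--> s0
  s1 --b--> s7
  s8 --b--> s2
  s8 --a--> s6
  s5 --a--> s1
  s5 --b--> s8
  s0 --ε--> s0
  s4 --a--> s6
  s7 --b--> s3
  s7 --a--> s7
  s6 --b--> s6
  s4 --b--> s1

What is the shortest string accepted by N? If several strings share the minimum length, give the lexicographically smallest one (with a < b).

A breadth-first search from s0 reaches an accepting state first via the path s0 → s8 → s2 → s5 on input bba.
No string of length < 3 is accepted (BFS exhausts all shorter strings without reaching an accepting state), and bba is the lexicographically least accepting string of length 3.

bba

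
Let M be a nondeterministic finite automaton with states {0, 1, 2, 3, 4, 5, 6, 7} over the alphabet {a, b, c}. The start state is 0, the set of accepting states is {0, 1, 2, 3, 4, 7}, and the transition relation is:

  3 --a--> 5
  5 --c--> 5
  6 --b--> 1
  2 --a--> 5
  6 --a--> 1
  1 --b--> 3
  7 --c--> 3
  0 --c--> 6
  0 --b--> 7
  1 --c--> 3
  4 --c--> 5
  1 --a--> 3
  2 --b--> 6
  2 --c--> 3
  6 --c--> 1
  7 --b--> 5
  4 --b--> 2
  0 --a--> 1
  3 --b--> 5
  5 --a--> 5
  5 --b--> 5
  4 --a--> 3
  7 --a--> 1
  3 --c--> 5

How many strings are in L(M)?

23

The useful subgraph on states {0, 1, 3, 6, 7} is acyclic, so L(M) is finite; the longest accepting path visits 4 useful states, giving maximum string length 3.
Counting accepting paths from 0 by length: 1 of length 0, 2 of length 1, 8 of length 2, 12 of length 3. Total 23.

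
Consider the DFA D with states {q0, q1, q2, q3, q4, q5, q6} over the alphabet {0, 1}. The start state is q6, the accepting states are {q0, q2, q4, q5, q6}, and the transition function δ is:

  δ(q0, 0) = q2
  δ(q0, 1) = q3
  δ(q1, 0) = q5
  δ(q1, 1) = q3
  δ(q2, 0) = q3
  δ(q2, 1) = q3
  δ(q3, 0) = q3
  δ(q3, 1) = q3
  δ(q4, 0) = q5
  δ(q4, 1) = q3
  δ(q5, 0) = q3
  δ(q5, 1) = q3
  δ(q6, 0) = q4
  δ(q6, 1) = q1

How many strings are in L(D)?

The useful subgraph on states {q1, q4, q5, q6} is acyclic, so L(D) is finite; the longest accepting path visits 3 useful states, giving maximum string length 2.
Counting accepting paths from q6 by length: 1 of length 0, 1 of length 1, 2 of length 2. Total 4.

4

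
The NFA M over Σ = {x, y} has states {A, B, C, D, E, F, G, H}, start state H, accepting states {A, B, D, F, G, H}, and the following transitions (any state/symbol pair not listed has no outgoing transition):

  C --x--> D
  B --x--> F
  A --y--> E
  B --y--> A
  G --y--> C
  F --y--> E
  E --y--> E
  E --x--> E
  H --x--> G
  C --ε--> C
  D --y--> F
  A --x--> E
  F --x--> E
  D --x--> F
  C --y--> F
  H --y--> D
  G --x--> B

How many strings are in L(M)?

The useful subgraph on states {A, B, C, D, F, G, H} is acyclic, so L(M) is finite; the longest accepting path visits 5 useful states, giving maximum string length 4.
Counting accepting paths from H by length: 1 of length 0, 2 of length 1, 3 of length 2, 4 of length 3, 2 of length 4. Total 12.

12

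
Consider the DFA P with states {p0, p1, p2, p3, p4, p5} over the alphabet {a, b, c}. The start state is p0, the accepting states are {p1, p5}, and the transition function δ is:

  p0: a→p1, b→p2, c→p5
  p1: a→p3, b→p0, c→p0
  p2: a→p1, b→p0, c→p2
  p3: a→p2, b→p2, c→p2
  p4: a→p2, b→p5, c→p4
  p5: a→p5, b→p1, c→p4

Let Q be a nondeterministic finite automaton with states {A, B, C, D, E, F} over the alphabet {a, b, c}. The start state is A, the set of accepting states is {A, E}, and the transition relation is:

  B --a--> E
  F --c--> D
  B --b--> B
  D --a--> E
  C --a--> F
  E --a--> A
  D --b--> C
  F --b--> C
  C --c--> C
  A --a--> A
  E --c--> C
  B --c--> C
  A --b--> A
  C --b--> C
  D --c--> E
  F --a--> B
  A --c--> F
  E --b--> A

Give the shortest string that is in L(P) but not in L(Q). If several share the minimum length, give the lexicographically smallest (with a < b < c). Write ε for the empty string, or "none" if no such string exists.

c

The string c is accepted by P but not by Q.
No shorter string lies in the difference, and c is the lexicographically first length-1 string in L(P) \ L(Q).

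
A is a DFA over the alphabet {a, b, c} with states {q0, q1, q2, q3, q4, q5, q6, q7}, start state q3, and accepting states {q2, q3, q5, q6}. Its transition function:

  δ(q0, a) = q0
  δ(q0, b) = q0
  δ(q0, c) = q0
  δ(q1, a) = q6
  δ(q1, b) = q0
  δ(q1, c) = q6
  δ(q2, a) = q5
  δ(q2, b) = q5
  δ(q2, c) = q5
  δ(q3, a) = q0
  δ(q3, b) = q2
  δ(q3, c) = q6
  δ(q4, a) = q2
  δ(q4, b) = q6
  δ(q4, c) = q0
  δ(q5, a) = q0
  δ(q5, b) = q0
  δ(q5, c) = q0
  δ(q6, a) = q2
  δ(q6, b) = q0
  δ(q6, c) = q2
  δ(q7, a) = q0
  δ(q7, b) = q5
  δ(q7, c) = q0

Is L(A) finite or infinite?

The useful states (reachable from q3 and able to reach an accepting state) are {q2, q3, q5, q6}.
Restricted to these states the transition graph has no cycle, so every accepting path has bounded length and L is finite.

finite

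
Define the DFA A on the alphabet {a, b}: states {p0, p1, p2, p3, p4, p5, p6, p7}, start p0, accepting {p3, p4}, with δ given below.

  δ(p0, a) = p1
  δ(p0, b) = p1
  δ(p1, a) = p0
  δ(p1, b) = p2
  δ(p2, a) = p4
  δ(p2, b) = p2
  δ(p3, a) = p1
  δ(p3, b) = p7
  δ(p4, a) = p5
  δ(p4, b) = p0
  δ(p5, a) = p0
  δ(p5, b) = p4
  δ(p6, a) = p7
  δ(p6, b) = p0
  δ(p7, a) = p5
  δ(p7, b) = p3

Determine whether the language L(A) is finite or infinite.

infinite

State p0 is reachable from the start and can reach an accepting state, and it lies on the cycle p0 → p1 → p0.
Traversing that cycle any number of times yields accepted strings of unbounded length, so the language is infinite.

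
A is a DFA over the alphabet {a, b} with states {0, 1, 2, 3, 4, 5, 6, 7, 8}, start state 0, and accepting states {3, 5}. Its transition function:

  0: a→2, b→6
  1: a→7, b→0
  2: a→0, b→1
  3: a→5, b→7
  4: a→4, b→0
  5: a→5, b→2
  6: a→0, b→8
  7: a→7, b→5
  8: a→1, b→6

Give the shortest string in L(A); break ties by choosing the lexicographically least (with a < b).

abab

A breadth-first search from 0 reaches an accepting state first via the path 0 → 2 → 1 → 7 → 5 on input abab.
No string of length < 4 is accepted (BFS exhausts all shorter strings without reaching an accepting state), and abab is the lexicographically least accepting string of length 4.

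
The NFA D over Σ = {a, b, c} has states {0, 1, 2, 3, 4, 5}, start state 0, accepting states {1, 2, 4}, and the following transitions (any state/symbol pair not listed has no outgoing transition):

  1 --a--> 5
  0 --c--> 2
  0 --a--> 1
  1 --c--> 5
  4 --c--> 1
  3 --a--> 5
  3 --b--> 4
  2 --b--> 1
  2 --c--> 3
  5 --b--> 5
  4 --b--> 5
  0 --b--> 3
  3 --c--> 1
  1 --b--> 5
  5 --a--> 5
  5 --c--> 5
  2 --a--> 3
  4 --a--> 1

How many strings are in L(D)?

The useful subgraph on states {0, 1, 2, 3, 4} is acyclic, so L(D) is finite; the longest accepting path visits 5 useful states, giving maximum string length 4.
Counting accepting paths from 0 by length: 2 of length 1, 3 of length 2, 6 of length 3, 4 of length 4. Total 15.

15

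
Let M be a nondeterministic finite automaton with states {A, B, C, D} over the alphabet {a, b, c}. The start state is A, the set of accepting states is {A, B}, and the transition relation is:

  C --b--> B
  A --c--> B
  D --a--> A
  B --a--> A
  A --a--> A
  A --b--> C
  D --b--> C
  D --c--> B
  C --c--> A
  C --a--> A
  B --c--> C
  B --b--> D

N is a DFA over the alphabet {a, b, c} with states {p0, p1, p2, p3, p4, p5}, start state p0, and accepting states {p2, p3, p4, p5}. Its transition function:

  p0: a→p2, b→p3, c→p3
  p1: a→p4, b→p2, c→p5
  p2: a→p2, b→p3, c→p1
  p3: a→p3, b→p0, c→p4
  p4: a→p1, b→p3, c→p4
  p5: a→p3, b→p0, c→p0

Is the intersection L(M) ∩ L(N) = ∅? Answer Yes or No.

No

The string a is accepted by both M and N.
Hence L(M) ∩ L(N) ≠ ∅.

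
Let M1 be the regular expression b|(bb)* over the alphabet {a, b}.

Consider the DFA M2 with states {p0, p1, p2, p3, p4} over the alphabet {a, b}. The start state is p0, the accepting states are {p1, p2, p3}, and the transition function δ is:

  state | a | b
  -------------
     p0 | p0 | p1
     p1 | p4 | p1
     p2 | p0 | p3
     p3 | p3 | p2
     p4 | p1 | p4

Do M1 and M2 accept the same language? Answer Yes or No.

No

The empty string ε is accepted by M1 but rejected by M2.
So L(M1) ≠ L(M2).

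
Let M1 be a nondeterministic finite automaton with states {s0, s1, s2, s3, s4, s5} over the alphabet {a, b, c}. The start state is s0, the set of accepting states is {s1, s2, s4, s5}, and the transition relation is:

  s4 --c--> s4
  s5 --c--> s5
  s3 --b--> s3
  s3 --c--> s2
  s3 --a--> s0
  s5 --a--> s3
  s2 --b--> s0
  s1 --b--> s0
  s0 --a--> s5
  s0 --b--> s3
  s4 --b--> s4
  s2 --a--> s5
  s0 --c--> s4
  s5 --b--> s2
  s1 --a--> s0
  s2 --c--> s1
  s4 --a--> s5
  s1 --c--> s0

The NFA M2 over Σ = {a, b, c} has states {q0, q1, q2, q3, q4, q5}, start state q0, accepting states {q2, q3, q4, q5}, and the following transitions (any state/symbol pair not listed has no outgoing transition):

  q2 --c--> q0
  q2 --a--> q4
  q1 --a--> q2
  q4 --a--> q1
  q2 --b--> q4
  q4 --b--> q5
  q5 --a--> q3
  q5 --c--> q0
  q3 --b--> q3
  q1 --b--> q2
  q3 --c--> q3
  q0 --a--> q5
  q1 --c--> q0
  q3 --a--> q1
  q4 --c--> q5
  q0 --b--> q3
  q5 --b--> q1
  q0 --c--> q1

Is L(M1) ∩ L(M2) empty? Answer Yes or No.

No

The string a is accepted by both M1 and M2.
Hence L(M1) ∩ L(M2) ≠ ∅.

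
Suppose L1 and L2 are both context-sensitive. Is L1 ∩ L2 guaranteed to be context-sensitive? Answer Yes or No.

Yes

An LBA keeps a copy of the input on a second track, runs the LBA for L₁, and if that accepts restores the input and runs the LBA for L₂; linear space suffices, so L₁ ∩ L₂ is context-sensitive.
So the context-sensitive languages are closed under intersection.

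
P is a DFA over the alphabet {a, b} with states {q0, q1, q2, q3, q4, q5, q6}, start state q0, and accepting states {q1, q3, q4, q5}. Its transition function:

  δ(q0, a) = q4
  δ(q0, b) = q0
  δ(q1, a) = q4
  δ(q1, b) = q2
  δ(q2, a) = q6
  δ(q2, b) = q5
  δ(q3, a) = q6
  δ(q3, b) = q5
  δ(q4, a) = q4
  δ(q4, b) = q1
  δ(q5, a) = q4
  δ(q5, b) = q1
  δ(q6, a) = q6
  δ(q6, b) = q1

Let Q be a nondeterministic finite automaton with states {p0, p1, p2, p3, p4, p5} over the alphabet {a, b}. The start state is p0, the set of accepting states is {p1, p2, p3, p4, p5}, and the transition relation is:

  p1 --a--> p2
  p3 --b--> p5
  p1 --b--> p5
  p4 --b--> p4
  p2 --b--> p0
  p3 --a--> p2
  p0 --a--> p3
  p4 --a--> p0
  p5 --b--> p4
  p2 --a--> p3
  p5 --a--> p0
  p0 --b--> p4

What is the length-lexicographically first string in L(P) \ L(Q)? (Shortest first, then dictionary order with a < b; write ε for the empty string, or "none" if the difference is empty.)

The string ba is accepted by P but not by Q.
No shorter string lies in the difference, and ba is the lexicographically first length-2 string in L(P) \ L(Q).

ba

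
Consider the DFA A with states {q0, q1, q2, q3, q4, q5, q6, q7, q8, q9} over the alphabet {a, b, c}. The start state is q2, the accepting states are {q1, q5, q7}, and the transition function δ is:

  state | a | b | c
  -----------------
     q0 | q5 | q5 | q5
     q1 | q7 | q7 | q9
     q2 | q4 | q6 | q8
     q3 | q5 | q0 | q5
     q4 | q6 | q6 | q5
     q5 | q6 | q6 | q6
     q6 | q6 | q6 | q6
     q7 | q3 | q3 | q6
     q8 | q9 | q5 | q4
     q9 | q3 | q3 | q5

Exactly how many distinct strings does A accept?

14

The useful subgraph on states {q0, q2, q3, q4, q5, q8, q9} is acyclic, so L(A) is finite; the longest accepting path visits 6 useful states, giving maximum string length 5.
Counting accepting paths from q2 by length: 2 of length 2, 2 of length 3, 4 of length 4, 6 of length 5. Total 14.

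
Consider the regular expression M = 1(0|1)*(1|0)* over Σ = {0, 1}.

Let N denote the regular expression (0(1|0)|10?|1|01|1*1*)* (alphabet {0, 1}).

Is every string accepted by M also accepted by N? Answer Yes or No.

Converting the expression M to a DFA (subset construction, then merging equivalent states) gives the minimal DFA with states {m0, m1, m2}, start state m0, accepting states {m2} and transitions m0: 0→m1, 1→m2; m1: 0→m1, 1→m1; m2: 0→m2, 1→m2.
Converting the expression N to a DFA (subset construction, then merging equivalent states) gives the minimal DFA with states {n0, n1, n2}, start state n0, accepting states {n0, n2} and transitions n0: 0→n1, 1→n2; n1: 0→n0, 1→n0; n2: 0→n2, 1→n2.
Exploring the product automaton M × N from the start pair (m0, n0), following both machines on each input symbol, reaches 5 state pairs: (m0, n0), (m1, n1), (m2, n2), (m1, n0), (m1, n2).
M accepts in {m2} and N accepts in {n0, n2}. The reachable pairs whose M-component is accepting are (m2, n2); in each of them the N-component is accepting too, so the product for L(M) \ L(N) (M-component accepting, N-component rejecting) has no reachable accepting pair and the difference is empty.
Hence every string in L(M) is also in L(N).

Yes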